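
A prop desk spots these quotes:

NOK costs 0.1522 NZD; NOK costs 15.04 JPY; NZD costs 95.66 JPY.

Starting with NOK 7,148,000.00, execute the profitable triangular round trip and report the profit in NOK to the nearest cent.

Profitable loop is NOK → JPY → NZD → NOK:
NOK 7,148,000.00 × 15.04 = JPY 107,505,920
JPY 107,505,920 ÷ 95.66 = NZD 1,123,833.58
NZD 1,123,833.58 ÷ 0.1522 = NOK 7,383,926.26
Profit = NOK 7,383,926.26 − NOK 7,148,000.00

Profit: NOK 235,926.26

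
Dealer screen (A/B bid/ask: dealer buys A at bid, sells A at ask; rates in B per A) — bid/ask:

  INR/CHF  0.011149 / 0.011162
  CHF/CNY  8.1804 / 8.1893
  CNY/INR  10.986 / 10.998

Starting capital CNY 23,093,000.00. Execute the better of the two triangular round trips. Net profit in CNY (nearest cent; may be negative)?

Net profit: CNY 45,244.49

Best loop CNY → INR → CHF → CNY:
CNY 23,093,000.00 × 10.986 (sell CNY at bid) = INR 253,699,698.00
INR 253,699,698.00 × 0.011149 (sell INR at bid) = CHF 2,828,497.93
CHF 2,828,497.93 × 8.1804 (sell CHF at bid) = CNY 23,138,244.49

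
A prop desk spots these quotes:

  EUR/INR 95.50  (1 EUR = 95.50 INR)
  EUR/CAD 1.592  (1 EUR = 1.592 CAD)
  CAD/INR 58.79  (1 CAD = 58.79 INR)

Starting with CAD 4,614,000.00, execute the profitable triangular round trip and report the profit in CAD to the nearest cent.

Profitable loop is CAD → EUR → INR → CAD:
CAD 4,614,000.00 ÷ 1.592 = EUR 2,898,241.21
EUR 2,898,241.21 × 95.50 = INR 276,782,035.18
INR 276,782,035.18 ÷ 58.79 = CAD 4,707,978.15
Profit = CAD 4,707,978.15 − CAD 4,614,000.00

Profit: CAD 93,978.15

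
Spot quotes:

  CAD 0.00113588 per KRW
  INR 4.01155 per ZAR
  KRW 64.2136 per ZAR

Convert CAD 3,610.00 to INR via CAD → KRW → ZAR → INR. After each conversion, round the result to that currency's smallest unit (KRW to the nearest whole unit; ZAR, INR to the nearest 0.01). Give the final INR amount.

INR 198,545.49

CAD 3,610.00 ÷ 0.00113588 = KRW 3,178,153
KRW 3,178,153 ÷ 64.2136 = ZAR 49,493.46
ZAR 49,493.46 × 4.01155 = INR 198,545.49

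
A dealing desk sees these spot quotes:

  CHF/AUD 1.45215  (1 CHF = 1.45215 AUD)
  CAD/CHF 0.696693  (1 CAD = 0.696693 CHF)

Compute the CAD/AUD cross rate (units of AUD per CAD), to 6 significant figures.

1 CAD × 0.696693 = 0.696693 CHF
0.696693 CHF × 1.45215 = 1.0117 AUD

CAD/AUD = 1.01170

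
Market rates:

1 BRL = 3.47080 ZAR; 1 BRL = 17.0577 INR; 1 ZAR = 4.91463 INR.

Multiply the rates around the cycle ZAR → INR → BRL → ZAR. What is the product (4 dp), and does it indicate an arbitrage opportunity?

Around ZAR → INR → BRL → ZAR: 1 × 4.91463 ÷ 17.0577 × 3.47080 = 1.000000
Product ≈ 1 (deviation 0.000%, within rounding noise).

1.0000 (no arbitrage)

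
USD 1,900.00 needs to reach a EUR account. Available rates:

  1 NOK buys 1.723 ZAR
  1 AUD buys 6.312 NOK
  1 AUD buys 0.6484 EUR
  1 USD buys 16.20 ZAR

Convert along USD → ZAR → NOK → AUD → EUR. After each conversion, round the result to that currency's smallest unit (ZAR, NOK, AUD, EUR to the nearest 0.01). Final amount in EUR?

EUR 1,835.10

USD 1,900.00 × 16.20 = ZAR 30,780.00
ZAR 30,780.00 ÷ 1.723 = NOK 17,864.19
NOK 17,864.19 ÷ 6.312 = AUD 2,830.19
AUD 2,830.19 × 0.6484 = EUR 1,835.10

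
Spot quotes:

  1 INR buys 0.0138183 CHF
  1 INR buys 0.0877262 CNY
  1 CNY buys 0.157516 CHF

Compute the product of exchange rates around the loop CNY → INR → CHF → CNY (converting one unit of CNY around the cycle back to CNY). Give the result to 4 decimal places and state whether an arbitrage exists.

1.0000 (no arbitrage)

Around CNY → INR → CHF → CNY: 1 ÷ 0.0877262 × 0.0138183 ÷ 0.157516 = 1.000001
Product ≈ 1 (deviation 0.000%, within rounding noise).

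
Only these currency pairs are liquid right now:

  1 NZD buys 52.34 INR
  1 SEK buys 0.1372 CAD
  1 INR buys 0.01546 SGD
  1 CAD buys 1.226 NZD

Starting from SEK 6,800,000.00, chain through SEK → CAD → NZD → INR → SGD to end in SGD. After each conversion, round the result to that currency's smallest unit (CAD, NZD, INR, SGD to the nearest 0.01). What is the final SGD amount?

SEK 6,800,000.00 × 0.1372 = CAD 932,960.00
CAD 932,960.00 × 1.226 = NZD 1,143,808.96
NZD 1,143,808.96 × 52.34 = INR 59,866,960.97
INR 59,866,960.97 × 0.01546 = SGD 925,543.22

SGD 925,543.22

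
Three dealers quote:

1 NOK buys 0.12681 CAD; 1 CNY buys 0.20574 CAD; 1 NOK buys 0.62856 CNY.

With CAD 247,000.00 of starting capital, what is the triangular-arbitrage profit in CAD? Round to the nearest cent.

Profit: CAD 4,888.84

Profitable loop is CAD → NOK → CNY → CAD:
CAD 247,000.00 ÷ 0.12681 = NOK 1,947,795.92
NOK 1,947,795.92 × 0.62856 = CNY 1,224,306.60
CNY 1,224,306.60 × 0.20574 = CAD 251,888.84
Profit = CAD 251,888.84 − CAD 247,000.00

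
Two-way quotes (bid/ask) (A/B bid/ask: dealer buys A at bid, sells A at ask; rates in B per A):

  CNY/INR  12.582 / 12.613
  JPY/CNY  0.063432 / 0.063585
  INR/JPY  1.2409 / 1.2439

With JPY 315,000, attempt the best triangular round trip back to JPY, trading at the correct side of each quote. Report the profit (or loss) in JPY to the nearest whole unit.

Best loop JPY → INR → CNY → JPY:
JPY 315,000 ÷ 1.2439 (buy INR at ask) = INR 253,235.79
INR 253,235.79 ÷ 12.613 (buy CNY at ask) = CNY 20,077.36
CNY 20,077.36 ÷ 0.063585 (buy JPY at ask) = JPY 315,756

Net profit: JPY 756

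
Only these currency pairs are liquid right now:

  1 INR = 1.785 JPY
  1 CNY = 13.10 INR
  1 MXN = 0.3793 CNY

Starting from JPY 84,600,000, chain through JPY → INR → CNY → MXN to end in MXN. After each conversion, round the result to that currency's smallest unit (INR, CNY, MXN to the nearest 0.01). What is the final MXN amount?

MXN 9,538,454.31

JPY 84,600,000 ÷ 1.785 = INR 47,394,957.98
INR 47,394,957.98 ÷ 13.10 = CNY 3,617,935.72
CNY 3,617,935.72 ÷ 0.3793 = MXN 9,538,454.31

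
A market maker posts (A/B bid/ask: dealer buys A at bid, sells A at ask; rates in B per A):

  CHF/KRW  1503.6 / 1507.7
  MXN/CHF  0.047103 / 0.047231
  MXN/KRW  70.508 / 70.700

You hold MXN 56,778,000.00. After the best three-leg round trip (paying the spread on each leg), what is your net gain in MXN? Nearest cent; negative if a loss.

Net profit: MXN 99,639.21

Best loop MXN → CHF → KRW → MXN:
MXN 56,778,000.00 × 0.047103 (sell MXN at bid) = CHF 2,674,414.13
CHF 2,674,414.13 × 1503.6 (sell CHF at bid) = KRW 4,021,249,092
KRW 4,021,249,092 ÷ 70.700 (buy MXN at ask) = MXN 56,877,639.21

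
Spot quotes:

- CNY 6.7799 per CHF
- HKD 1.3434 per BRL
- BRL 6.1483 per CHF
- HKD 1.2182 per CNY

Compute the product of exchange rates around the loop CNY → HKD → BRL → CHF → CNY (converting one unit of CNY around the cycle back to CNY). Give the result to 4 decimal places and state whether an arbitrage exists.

1.0000 (no arbitrage)

Around CNY → HKD → BRL → CHF → CNY: 1 × 1.2182 ÷ 1.3434 ÷ 6.1483 × 6.7799 = 0.999957
Product ≈ 1 (deviation 0.004%, within rounding noise).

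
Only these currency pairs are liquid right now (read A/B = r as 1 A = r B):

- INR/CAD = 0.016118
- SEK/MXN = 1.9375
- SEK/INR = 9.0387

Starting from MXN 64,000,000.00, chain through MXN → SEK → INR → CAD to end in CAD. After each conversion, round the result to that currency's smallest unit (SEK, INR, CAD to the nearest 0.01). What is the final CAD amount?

MXN 64,000,000.00 ÷ 1.9375 = SEK 33,032,258.06
SEK 33,032,258.06 × 9.0387 = INR 298,568,670.93
INR 298,568,670.93 × 0.016118 = CAD 4,812,329.84

CAD 4,812,329.84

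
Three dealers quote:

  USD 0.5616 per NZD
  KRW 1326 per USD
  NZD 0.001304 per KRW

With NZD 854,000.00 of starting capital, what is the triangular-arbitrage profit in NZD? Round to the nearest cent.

Profitable loop is NZD → KRW → USD → NZD:
NZD 854,000.00 ÷ 0.001304 = KRW 654,907,975
KRW 654,907,975 ÷ 1326 = USD 493,897.42
USD 493,897.42 ÷ 0.5616 = NZD 879,446.97
Profit = NZD 879,446.97 − NZD 854,000.00

Profit: NZD 25,446.97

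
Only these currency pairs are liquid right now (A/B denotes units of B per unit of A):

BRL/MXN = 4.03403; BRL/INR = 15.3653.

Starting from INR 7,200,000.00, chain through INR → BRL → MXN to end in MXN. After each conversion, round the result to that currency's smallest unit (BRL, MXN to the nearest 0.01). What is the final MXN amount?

INR 7,200,000.00 ÷ 15.3653 = BRL 468,588.31
BRL 468,588.31 × 4.03403 = MXN 1,890,299.30

MXN 1,890,299.30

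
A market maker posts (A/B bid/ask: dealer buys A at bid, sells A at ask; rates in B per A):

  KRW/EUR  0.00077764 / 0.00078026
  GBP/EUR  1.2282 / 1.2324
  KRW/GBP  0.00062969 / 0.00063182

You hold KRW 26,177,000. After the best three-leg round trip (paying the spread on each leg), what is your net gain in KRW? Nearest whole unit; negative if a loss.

Best loop KRW → EUR → GBP → KRW:
KRW 26,177,000 × 0.00077764 (sell KRW at bid) = EUR 20,356.28
EUR 20,356.28 ÷ 1.2324 (buy GBP at ask) = GBP 16,517.59
GBP 16,517.59 ÷ 0.00063182 (buy KRW at ask) = KRW 26,142,879

Net result: KRW -34,121 (no profitable arbitrage after spreads)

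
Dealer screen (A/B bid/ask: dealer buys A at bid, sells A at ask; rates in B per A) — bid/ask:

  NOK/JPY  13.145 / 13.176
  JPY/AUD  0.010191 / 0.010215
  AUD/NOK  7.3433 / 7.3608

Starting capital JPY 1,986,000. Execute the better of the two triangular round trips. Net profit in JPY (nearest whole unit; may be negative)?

Best loop JPY → NOK → AUD → JPY:
JPY 1,986,000 ÷ 13.176 (buy NOK at ask) = NOK 150,728.60
NOK 150,728.60 ÷ 7.3608 (buy AUD at ask) = AUD 20,477.20
AUD 20,477.20 ÷ 0.010215 (buy JPY at ask) = JPY 2,004,621

Net profit: JPY 18,621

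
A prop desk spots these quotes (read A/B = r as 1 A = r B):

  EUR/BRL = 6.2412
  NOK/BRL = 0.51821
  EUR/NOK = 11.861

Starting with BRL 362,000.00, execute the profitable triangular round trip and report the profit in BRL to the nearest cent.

Profit: BRL 5,578.05

Profitable loop is BRL → NOK → EUR → BRL:
BRL 362,000.00 ÷ 0.51821 = NOK 698,558.50
NOK 698,558.50 ÷ 11.861 = EUR 58,895.41
EUR 58,895.41 × 6.2412 = BRL 367,578.05
Profit = BRL 367,578.05 − BRL 362,000.00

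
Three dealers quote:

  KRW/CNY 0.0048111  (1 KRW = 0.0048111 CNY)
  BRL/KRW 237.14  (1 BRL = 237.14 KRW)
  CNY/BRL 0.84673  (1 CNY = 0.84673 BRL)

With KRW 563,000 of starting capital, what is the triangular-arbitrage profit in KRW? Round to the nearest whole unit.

Profit: KRW 19,793

Profitable loop is KRW → BRL → CNY → KRW:
KRW 563,000 ÷ 237.14 = BRL 2,374.12
BRL 2,374.12 ÷ 0.84673 = CNY 2,803.87
CNY 2,803.87 ÷ 0.0048111 = KRW 582,793
Profit = KRW 582,793 − KRW 563,000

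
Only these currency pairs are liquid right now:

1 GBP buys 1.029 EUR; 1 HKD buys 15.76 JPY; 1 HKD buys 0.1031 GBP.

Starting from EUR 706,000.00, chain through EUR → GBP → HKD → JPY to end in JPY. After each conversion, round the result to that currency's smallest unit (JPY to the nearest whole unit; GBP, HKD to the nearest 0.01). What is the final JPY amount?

JPY 104,878,598

EUR 706,000.00 ÷ 1.029 = GBP 686,103.01
GBP 686,103.01 ÷ 0.1031 = HKD 6,654,733.37
HKD 6,654,733.37 × 15.76 = JPY 104,878,598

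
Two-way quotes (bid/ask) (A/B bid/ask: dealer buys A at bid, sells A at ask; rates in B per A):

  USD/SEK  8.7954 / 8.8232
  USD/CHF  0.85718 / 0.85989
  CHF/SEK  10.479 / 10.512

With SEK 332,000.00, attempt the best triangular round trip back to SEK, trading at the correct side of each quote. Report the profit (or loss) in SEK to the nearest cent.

Net profit: SEK 5,989.98

Best loop SEK → USD → CHF → SEK:
SEK 332,000.00 ÷ 8.8232 (buy USD at ask) = USD 37,628.07
USD 37,628.07 × 0.85718 (sell USD at bid) = CHF 32,254.03
CHF 32,254.03 × 10.479 (sell CHF at bid) = SEK 337,989.98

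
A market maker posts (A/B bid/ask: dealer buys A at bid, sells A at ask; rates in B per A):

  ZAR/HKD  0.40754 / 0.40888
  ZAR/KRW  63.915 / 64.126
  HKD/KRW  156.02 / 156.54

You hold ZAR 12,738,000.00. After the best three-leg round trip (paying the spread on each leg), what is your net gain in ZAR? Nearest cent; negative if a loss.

Best loop ZAR → KRW → HKD → ZAR:
ZAR 12,738,000.00 × 63.915 (sell ZAR at bid) = KRW 814,149,270
KRW 814,149,270 ÷ 156.54 (buy HKD at ask) = HKD 5,200,902.45
HKD 5,200,902.45 ÷ 0.40888 (buy ZAR at ask) = ZAR 12,719,874.91

Net result: ZAR -18,125.09 (no profitable arbitrage after spreads)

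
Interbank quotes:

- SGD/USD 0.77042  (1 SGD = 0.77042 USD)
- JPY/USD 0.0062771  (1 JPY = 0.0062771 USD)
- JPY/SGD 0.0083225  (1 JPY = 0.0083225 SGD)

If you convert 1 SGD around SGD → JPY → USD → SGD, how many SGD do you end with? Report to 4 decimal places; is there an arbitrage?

Around SGD → JPY → USD → SGD: 1 ÷ 0.0083225 × 0.0062771 ÷ 0.77042 = 0.978989
Product < 1; profitable direction is SGD → USD → JPY → SGD.

0.9790 (arbitrage exists)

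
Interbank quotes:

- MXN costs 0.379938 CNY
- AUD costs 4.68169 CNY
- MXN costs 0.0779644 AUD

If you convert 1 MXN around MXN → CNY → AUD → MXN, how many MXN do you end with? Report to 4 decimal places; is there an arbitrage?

Around MXN → CNY → AUD → MXN: 1 × 0.379938 ÷ 4.68169 ÷ 0.0779644 = 1.040911
Product > 1; profitable direction is MXN → CNY → AUD → MXN.

1.0409 (arbitrage exists)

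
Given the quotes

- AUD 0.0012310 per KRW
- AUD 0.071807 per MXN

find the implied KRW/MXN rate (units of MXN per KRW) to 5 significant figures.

1 KRW × 0.0012310 = 0.001231 AUD
0.001231 AUD ÷ 0.071807 = 0.0171432 MXN

KRW/MXN = 0.017143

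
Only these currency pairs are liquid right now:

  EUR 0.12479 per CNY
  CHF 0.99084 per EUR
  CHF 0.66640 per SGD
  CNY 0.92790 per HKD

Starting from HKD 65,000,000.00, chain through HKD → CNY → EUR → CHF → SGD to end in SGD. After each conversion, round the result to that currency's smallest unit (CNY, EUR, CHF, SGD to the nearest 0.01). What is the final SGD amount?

HKD 65,000,000.00 × 0.92790 = CNY 60,313,500.00
CNY 60,313,500.00 × 0.12479 = EUR 7,526,521.67
EUR 7,526,521.67 × 0.99084 = CHF 7,457,578.73
CHF 7,457,578.73 ÷ 0.66640 = SGD 11,190,844.43

SGD 11,190,844.43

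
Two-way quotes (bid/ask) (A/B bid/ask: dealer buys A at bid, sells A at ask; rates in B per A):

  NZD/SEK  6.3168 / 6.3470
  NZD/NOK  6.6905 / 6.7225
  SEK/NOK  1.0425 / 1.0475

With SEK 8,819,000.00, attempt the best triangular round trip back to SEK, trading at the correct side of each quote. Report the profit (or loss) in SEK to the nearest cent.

Net profit: SEK 55,734.87

Best loop SEK → NZD → NOK → SEK:
SEK 8,819,000.00 ÷ 6.3470 (buy NZD at ask) = NZD 1,389,475.34
NZD 1,389,475.34 × 6.6905 (sell NZD at bid) = NOK 9,296,284.78
NOK 9,296,284.78 ÷ 1.0475 (buy SEK at ask) = SEK 8,874,734.87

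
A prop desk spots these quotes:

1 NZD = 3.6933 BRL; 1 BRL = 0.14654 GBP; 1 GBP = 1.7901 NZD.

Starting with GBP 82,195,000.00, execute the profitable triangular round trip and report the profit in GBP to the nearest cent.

Profitable loop is GBP → BRL → NZD → GBP:
GBP 82,195,000.00 ÷ 0.14654 = BRL 560,904,872.39
BRL 560,904,872.39 ÷ 3.6933 = NZD 151,870,920.96
NZD 151,870,920.96 ÷ 1.7901 = GBP 84,839,350.29
Profit = GBP 84,839,350.29 − GBP 82,195,000.00

Profit: GBP 2,644,350.29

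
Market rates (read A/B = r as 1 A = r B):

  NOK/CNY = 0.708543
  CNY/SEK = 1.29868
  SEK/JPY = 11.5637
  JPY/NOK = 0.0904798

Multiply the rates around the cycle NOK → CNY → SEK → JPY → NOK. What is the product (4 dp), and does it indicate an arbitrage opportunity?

0.9628 (arbitrage exists)

Around NOK → CNY → SEK → JPY → NOK: 1 × 0.708543 × 1.29868 × 11.5637 × 0.0904798 = 0.962757
Product < 1; profitable direction is NOK → JPY → SEK → CNY → NOK.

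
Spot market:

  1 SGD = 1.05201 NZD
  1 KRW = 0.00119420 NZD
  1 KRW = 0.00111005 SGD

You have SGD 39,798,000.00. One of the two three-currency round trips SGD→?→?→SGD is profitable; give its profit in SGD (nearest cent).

Profit: SGD 900,265.94

Profitable loop is SGD → KRW → NZD → SGD:
SGD 39,798,000.00 ÷ 0.00111005 = KRW 35,852,439,079
KRW 35,852,439,079 × 0.00119420 = NZD 42,814,982.75
NZD 42,814,982.75 ÷ 1.05201 = SGD 40,698,265.94
Profit = SGD 40,698,265.94 − SGD 39,798,000.00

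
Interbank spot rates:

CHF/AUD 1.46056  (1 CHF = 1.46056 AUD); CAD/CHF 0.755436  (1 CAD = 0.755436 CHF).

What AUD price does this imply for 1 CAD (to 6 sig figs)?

1 CAD × 0.755436 = 0.755436 CHF
0.755436 CHF × 1.46056 = 1.10336 AUD

CAD/AUD = 1.10336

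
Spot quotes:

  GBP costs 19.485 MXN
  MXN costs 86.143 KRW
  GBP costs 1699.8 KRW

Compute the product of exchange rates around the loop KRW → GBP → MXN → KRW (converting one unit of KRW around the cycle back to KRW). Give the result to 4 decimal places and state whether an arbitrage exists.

Around KRW → GBP → MXN → KRW: 1 ÷ 1699.8 × 19.485 × 86.143 = 0.987467
Product < 1; profitable direction is KRW → MXN → GBP → KRW.

0.9875 (arbitrage exists)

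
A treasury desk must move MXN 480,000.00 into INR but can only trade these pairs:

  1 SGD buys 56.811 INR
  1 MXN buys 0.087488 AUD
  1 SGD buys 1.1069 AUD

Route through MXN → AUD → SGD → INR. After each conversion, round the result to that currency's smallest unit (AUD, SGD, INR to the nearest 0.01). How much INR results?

MXN 480,000.00 × 0.087488 = AUD 41,994.24
AUD 41,994.24 ÷ 1.1069 = SGD 37,938.60
SGD 37,938.60 × 56.811 = INR 2,155,329.80

INR 2,155,329.80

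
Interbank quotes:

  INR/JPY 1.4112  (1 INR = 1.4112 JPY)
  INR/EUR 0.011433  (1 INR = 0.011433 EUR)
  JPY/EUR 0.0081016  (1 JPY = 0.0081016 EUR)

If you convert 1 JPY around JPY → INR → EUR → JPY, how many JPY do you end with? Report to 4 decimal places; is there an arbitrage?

1.0000 (no arbitrage)

Around JPY → INR → EUR → JPY: 1 ÷ 1.4112 × 0.011433 ÷ 0.0081016 = 1.000002
Product ≈ 1 (deviation 0.000%, within rounding noise).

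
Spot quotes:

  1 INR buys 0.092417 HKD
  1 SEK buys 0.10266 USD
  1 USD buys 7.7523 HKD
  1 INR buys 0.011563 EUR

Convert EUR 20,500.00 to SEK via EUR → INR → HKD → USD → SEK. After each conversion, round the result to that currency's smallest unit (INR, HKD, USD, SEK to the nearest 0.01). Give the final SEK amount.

SEK 205,874.93

EUR 20,500.00 ÷ 0.011563 = INR 1,772,896.31
INR 1,772,896.31 × 0.092417 = HKD 163,845.76
HKD 163,845.76 ÷ 7.7523 = USD 21,135.12
USD 21,135.12 ÷ 0.10266 = SEK 205,874.93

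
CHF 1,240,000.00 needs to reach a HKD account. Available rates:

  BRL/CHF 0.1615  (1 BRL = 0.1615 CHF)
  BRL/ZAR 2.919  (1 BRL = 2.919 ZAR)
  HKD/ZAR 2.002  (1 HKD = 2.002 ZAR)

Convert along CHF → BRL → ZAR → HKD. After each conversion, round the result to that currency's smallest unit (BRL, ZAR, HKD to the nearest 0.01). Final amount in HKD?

CHF 1,240,000.00 ÷ 0.1615 = BRL 7,678,018.58
BRL 7,678,018.58 × 2.919 = ZAR 22,412,136.24
ZAR 22,412,136.24 ÷ 2.002 = HKD 11,194,873.25

HKD 11,194,873.25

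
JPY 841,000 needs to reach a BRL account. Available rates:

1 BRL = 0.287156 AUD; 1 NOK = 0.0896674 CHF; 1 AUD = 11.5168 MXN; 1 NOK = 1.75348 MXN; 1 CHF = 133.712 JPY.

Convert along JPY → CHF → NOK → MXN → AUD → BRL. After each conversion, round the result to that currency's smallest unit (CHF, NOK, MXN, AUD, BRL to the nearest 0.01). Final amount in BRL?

BRL 37,191.39

JPY 841,000 ÷ 133.712 = CHF 6,289.64
CHF 6,289.64 ÷ 0.0896674 = NOK 70,144.11
NOK 70,144.11 × 1.75348 = MXN 122,996.29
MXN 122,996.29 ÷ 11.5168 = AUD 10,679.73
AUD 10,679.73 ÷ 0.287156 = BRL 37,191.39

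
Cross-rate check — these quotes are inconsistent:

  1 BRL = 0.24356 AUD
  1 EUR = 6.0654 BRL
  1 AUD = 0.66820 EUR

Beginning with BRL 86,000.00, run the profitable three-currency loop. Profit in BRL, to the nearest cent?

Profitable loop is BRL → EUR → AUD → BRL:
BRL 86,000.00 ÷ 6.0654 = EUR 14,178.78
EUR 14,178.78 ÷ 0.66820 = AUD 21,219.37
AUD 21,219.37 ÷ 0.24356 = BRL 87,121.75
Profit = BRL 87,121.75 − BRL 86,000.00

Profit: BRL 1,121.75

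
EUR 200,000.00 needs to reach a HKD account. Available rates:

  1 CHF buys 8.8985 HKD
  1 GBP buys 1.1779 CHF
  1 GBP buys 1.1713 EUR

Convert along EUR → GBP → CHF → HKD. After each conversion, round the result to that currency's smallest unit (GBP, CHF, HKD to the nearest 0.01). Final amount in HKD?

HKD 1,789,728.25

EUR 200,000.00 ÷ 1.1713 = GBP 170,750.45
GBP 170,750.45 × 1.1779 = CHF 201,126.96
CHF 201,126.96 × 8.8985 = HKD 1,789,728.25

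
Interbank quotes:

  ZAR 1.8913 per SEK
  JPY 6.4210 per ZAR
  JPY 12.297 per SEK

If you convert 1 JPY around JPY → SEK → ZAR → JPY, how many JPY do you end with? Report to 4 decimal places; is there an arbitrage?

0.9876 (arbitrage exists)

Around JPY → SEK → ZAR → JPY: 1 ÷ 12.297 × 1.8913 × 6.4210 = 0.987561
Product < 1; profitable direction is JPY → ZAR → SEK → JPY.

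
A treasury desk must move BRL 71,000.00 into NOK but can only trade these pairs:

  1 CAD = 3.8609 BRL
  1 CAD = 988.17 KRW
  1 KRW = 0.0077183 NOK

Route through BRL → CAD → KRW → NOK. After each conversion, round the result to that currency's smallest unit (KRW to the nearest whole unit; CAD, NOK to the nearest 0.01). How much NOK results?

NOK 140,256.50

BRL 71,000.00 ÷ 3.8609 = CAD 18,389.49
CAD 18,389.49 × 988.17 = KRW 18,171,942
KRW 18,171,942 × 0.0077183 = NOK 140,256.50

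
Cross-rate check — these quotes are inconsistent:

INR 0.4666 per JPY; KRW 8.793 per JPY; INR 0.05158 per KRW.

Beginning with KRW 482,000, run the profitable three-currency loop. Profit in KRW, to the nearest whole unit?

Profit: KRW 13,876

Profitable loop is KRW → JPY → INR → KRW:
KRW 482,000 ÷ 8.793 = JPY 54,816
JPY 54,816 × 0.4666 = INR 25,577.30
INR 25,577.30 ÷ 0.05158 = KRW 495,876
Profit = KRW 495,876 − KRW 482,000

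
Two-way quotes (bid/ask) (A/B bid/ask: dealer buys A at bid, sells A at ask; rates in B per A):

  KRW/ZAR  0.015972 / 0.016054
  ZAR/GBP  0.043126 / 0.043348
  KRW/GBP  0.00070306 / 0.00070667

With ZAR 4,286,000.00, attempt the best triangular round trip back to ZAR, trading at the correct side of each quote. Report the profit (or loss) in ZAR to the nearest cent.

Net profit: ZAR 44,043.24

Best loop ZAR → KRW → GBP → ZAR:
ZAR 4,286,000.00 ÷ 0.016054 (buy KRW at ask) = KRW 266,973,963
KRW 266,973,963 × 0.00070306 (sell KRW at bid) = GBP 187,698.71
GBP 187,698.71 ÷ 0.043348 (buy ZAR at ask) = ZAR 4,330,043.24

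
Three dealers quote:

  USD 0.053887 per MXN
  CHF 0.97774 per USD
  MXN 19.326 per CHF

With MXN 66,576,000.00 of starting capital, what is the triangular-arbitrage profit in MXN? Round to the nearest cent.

Profit: MXN 1,214,223.02

Profitable loop is MXN → USD → CHF → MXN:
MXN 66,576,000.00 × 0.053887 = USD 3,587,580.91
USD 3,587,580.91 × 0.97774 = CHF 3,507,721.36
CHF 3,507,721.36 × 19.326 = MXN 67,790,223.02
Profit = MXN 67,790,223.02 − MXN 66,576,000.00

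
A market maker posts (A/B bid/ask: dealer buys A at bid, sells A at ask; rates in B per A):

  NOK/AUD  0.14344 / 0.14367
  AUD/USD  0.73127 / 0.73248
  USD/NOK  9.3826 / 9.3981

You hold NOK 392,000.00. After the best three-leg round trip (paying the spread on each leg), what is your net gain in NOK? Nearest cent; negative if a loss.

Best loop NOK → USD → AUD → NOK:
NOK 392,000.00 ÷ 9.3981 (buy USD at ask) = USD 41,710.56
USD 41,710.56 ÷ 0.73248 (buy AUD at ask) = AUD 56,944.30
AUD 56,944.30 ÷ 0.14367 (buy NOK at ask) = NOK 396,354.82

Net profit: NOK 4,354.82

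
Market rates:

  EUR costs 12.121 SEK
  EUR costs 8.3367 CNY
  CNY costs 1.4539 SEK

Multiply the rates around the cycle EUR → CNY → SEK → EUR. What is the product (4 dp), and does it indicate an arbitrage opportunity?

Around EUR → CNY → SEK → EUR: 1 × 8.3367 × 1.4539 ÷ 12.121 = 0.999978
Product ≈ 1 (deviation 0.002%, within rounding noise).

1.0000 (no arbitrage)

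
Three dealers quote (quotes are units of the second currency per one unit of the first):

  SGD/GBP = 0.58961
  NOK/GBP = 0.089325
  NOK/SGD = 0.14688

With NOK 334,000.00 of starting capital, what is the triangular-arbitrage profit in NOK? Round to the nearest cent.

Profit: NOK 10,502.19

Profitable loop is NOK → GBP → SGD → NOK:
NOK 334,000.00 × 0.089325 = GBP 29,834.55
GBP 29,834.55 ÷ 0.58961 = SGD 50,600.48
SGD 50,600.48 ÷ 0.14688 = NOK 344,502.19
Profit = NOK 344,502.19 − NOK 334,000.00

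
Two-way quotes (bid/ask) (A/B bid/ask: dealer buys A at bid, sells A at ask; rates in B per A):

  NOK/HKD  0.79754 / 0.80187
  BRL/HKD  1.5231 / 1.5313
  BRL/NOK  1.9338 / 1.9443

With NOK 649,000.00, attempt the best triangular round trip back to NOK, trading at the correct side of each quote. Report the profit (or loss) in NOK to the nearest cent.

Net profit: NOK 4,654.78

Best loop NOK → HKD → BRL → NOK:
NOK 649,000.00 × 0.79754 (sell NOK at bid) = HKD 517,603.46
HKD 517,603.46 ÷ 1.5313 (buy BRL at ask) = BRL 338,015.71
BRL 338,015.71 × 1.9338 (sell BRL at bid) = NOK 653,654.78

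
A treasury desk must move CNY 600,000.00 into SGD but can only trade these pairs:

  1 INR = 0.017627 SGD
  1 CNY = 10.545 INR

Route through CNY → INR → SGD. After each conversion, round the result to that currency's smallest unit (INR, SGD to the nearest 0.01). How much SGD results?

CNY 600,000.00 × 10.545 = INR 6,327,000.00
INR 6,327,000.00 × 0.017627 = SGD 111,526.03

SGD 111,526.03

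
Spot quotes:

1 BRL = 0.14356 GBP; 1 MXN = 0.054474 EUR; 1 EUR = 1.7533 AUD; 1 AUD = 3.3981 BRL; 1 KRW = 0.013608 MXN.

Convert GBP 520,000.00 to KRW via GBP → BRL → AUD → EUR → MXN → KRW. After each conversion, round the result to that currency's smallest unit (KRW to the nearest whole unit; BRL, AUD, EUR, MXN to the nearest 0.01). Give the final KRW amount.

GBP 520,000.00 ÷ 0.14356 = BRL 3,622,178.88
BRL 3,622,178.88 ÷ 3.3981 = AUD 1,065,942.40
AUD 1,065,942.40 ÷ 1.7533 = EUR 607,963.50
EUR 607,963.50 ÷ 0.054474 = MXN 11,160,617.91
MXN 11,160,617.91 ÷ 0.013608 = KRW 820,151,228

KRW 820,151,228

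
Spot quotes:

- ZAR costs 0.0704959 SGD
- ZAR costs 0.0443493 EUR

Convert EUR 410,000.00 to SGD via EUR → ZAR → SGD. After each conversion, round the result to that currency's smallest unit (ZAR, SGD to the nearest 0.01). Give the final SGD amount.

EUR 410,000.00 ÷ 0.0443493 = ZAR 9,244,790.79
ZAR 9,244,790.79 × 0.0704959 = SGD 651,719.85

SGD 651,719.85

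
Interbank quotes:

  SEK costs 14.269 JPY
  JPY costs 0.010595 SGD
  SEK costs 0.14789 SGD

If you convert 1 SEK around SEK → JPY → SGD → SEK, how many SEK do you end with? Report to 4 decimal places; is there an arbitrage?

1.0222 (arbitrage exists)

Around SEK → JPY → SGD → SEK: 1 × 14.269 × 0.010595 ÷ 0.14789 = 1.022247
Product > 1; profitable direction is SEK → JPY → SGD → SEK.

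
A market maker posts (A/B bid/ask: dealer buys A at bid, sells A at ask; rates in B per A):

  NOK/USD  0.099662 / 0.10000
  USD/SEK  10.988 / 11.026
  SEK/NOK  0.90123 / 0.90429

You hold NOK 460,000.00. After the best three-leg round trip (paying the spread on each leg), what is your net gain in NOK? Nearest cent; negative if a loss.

Net profit: NOK 1,351.69

Best loop NOK → SEK → USD → NOK:
NOK 460,000.00 ÷ 0.90429 (buy SEK at ask) = SEK 508,686.37
SEK 508,686.37 ÷ 11.026 (buy USD at ask) = USD 46,135.17
USD 46,135.17 ÷ 0.10000 (buy NOK at ask) = NOK 461,351.69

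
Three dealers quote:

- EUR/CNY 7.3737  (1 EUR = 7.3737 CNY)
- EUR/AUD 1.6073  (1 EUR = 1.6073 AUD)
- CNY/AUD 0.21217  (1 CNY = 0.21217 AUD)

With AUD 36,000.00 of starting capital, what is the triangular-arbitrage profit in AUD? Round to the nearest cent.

Profitable loop is AUD → CNY → EUR → AUD:
AUD 36,000.00 ÷ 0.21217 = CNY 169,675.26
CNY 169,675.26 ÷ 7.3737 = EUR 23,010.87
EUR 23,010.87 × 1.6073 = AUD 36,985.37
Profit = AUD 36,985.37 − AUD 36,000.00

Profit: AUD 985.37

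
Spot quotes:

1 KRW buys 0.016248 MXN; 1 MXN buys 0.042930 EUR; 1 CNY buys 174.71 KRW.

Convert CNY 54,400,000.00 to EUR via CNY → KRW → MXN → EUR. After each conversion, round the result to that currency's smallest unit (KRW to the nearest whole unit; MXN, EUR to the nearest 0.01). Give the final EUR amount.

EUR 6,629,449.43

CNY 54,400,000.00 × 174.71 = KRW 9,504,224,000
KRW 9,504,224,000 × 0.016248 = MXN 154,424,631.55
MXN 154,424,631.55 × 0.042930 = EUR 6,629,449.43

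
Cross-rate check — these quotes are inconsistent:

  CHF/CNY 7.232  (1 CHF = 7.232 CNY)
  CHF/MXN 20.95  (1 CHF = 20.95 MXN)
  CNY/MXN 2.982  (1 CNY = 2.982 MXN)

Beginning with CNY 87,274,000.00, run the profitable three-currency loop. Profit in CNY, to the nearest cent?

Profitable loop is CNY → MXN → CHF → CNY:
CNY 87,274,000.00 × 2.982 = MXN 260,251,068.00
MXN 260,251,068.00 ÷ 20.95 = CHF 12,422,485.35
CHF 12,422,485.35 × 7.232 = CNY 89,839,414.02
Profit = CNY 89,839,414.02 − CNY 87,274,000.00

Profit: CNY 2,565,414.02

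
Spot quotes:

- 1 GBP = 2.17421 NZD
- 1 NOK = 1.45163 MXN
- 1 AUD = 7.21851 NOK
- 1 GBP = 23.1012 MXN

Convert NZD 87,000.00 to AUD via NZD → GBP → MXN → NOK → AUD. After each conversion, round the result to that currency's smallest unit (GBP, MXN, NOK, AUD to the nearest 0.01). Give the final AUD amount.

NZD 87,000.00 ÷ 2.17421 = GBP 40,014.53
GBP 40,014.53 × 23.1012 = MXN 924,383.66
MXN 924,383.66 ÷ 1.45163 = NOK 636,790.13
NOK 636,790.13 ÷ 7.21851 = AUD 88,216.28

AUD 88,216.28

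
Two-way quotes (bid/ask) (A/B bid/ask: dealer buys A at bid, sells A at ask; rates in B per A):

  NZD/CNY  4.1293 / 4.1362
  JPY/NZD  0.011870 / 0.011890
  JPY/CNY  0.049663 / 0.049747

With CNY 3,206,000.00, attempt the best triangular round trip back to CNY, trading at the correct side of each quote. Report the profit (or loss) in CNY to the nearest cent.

Net profit: CNY 31,524.65

Best loop CNY → NZD → JPY → CNY:
CNY 3,206,000.00 ÷ 4.1362 (buy NZD at ask) = NZD 775,107.59
NZD 775,107.59 ÷ 0.011890 (buy JPY at ask) = JPY 65,189,873
JPY 65,189,873 × 0.049663 (sell JPY at bid) = CNY 3,237,524.65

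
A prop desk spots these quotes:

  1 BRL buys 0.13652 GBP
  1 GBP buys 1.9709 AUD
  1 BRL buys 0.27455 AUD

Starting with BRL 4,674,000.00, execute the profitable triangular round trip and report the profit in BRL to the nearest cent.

Profitable loop is BRL → AUD → GBP → BRL:
BRL 4,674,000.00 × 0.27455 = AUD 1,283,246.70
AUD 1,283,246.70 ÷ 1.9709 = GBP 651,096.81
GBP 651,096.81 ÷ 0.13652 = BRL 4,769,241.20
Profit = BRL 4,769,241.20 − BRL 4,674,000.00

Profit: BRL 95,241.20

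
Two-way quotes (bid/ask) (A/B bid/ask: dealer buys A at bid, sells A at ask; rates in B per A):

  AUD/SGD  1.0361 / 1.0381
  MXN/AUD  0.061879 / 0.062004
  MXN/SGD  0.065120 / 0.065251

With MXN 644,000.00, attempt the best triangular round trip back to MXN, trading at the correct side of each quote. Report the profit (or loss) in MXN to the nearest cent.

Best loop MXN → SGD → AUD → MXN:
MXN 644,000.00 × 0.065120 (sell MXN at bid) = SGD 41,937.28
SGD 41,937.28 ÷ 1.0381 (buy AUD at ask) = AUD 40,398.11
AUD 40,398.11 ÷ 0.062004 (buy MXN at ask) = MXN 651,540.42

Net profit: MXN 7,540.42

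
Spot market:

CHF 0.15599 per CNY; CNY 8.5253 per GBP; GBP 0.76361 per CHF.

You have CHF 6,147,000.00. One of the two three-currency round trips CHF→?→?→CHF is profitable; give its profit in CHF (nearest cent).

Profit: CHF 95,251.31

Profitable loop is CHF → GBP → CNY → CHF:
CHF 6,147,000.00 × 0.76361 = GBP 4,693,910.67
GBP 4,693,910.67 × 8.5253 = CNY 40,016,996.63
CNY 40,016,996.63 × 0.15599 = CHF 6,242,251.31
Profit = CHF 6,242,251.31 − CHF 6,147,000.00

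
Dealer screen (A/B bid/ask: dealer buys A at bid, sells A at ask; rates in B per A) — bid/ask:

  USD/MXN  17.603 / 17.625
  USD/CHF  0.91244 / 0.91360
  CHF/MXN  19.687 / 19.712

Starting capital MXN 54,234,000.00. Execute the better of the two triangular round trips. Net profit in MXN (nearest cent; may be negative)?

Net profit: MXN 1,040,696.70

Best loop MXN → USD → CHF → MXN:
MXN 54,234,000.00 ÷ 17.625 (buy USD at ask) = USD 3,077,106.38
USD 3,077,106.38 × 0.91244 (sell USD at bid) = CHF 2,807,674.95
CHF 2,807,674.95 × 19.687 (sell CHF at bid) = MXN 55,274,696.70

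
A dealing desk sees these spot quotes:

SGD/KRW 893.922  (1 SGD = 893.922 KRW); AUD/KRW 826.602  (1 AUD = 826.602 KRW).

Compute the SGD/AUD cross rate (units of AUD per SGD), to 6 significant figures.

SGD/AUD = 1.08144

1 SGD × 893.922 = 893.922 KRW
893.922 KRW ÷ 826.602 = 1.08144 AUD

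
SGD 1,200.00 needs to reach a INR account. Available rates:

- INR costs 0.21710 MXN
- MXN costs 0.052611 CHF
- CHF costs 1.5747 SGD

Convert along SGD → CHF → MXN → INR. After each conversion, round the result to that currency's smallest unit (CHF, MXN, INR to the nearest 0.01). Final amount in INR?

INR 66,718.61

SGD 1,200.00 ÷ 1.5747 = CHF 762.05
CHF 762.05 ÷ 0.052611 = MXN 14,484.61
MXN 14,484.61 ÷ 0.21710 = INR 66,718.61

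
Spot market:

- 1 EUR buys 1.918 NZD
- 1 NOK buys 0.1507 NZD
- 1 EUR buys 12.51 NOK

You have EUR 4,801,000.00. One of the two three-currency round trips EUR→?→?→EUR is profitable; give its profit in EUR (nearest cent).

Profitable loop is EUR → NZD → NOK → EUR:
EUR 4,801,000.00 × 1.918 = NZD 9,208,318.00
NZD 9,208,318.00 ÷ 0.1507 = NOK 61,103,636.36
NOK 61,103,636.36 ÷ 12.51 = EUR 4,884,383.40
Profit = EUR 4,884,383.40 − EUR 4,801,000.00

Profit: EUR 83,383.40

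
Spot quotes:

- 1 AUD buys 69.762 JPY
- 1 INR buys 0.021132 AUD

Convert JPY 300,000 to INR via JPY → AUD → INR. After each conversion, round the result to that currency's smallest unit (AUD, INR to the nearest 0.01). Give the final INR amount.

INR 203,498.96

JPY 300,000 ÷ 69.762 = AUD 4,300.34
AUD 4,300.34 ÷ 0.021132 = INR 203,498.96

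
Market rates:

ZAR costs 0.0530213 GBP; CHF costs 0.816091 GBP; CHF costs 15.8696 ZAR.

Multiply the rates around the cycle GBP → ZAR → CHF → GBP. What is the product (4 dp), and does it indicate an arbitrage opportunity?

Around GBP → ZAR → CHF → GBP: 1 ÷ 0.0530213 ÷ 15.8696 × 0.816091 = 0.969889
Product < 1; profitable direction is GBP → CHF → ZAR → GBP.

0.9699 (arbitrage exists)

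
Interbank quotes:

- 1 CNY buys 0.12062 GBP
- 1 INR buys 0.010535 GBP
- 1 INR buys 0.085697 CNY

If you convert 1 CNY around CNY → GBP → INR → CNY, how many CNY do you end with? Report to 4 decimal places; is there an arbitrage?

0.9812 (arbitrage exists)

Around CNY → GBP → INR → CNY: 1 × 0.12062 ÷ 0.010535 × 0.085697 = 0.981184
Product < 1; profitable direction is CNY → INR → GBP → CNY.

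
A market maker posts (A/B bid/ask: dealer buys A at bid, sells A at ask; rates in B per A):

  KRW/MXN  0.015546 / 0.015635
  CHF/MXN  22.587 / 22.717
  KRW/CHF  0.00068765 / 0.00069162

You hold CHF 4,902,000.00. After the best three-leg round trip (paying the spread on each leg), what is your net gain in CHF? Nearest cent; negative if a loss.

Net result: CHF -32,308.82 (no profitable arbitrage after spreads)

Best loop CHF → MXN → KRW → CHF:
CHF 4,902,000.00 × 22.587 (sell CHF at bid) = MXN 110,721,474.00
MXN 110,721,474.00 ÷ 0.015635 (buy KRW at ask) = KRW 7,081,642,085
KRW 7,081,642,085 × 0.00068765 (sell KRW at bid) = CHF 4,869,691.18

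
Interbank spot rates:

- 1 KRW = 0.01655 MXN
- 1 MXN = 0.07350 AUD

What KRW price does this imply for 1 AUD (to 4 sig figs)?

1 AUD ÷ 0.07350 = 13.6054 MXN
13.6054 MXN ÷ 0.01655 = 822.081 KRW

AUD/KRW = 822.1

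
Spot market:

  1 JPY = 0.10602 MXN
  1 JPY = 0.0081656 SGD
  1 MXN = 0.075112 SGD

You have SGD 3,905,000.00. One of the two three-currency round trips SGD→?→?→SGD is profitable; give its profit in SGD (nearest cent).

Profitable loop is SGD → MXN → JPY → SGD:
SGD 3,905,000.00 ÷ 0.075112 = MXN 51,989,029.72
MXN 51,989,029.72 ÷ 0.10602 = JPY 490,370,022
JPY 490,370,022 × 0.0081656 = SGD 4,004,165.45
Profit = SGD 4,004,165.45 − SGD 3,905,000.00

Profit: SGD 99,165.45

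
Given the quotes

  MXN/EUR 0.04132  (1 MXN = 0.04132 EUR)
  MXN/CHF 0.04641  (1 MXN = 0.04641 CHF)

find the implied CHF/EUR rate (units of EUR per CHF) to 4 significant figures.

CHF/EUR = 0.8903

1 CHF ÷ 0.04641 = 21.5471 MXN
21.5471 MXN × 0.04132 = 0.890325 EUR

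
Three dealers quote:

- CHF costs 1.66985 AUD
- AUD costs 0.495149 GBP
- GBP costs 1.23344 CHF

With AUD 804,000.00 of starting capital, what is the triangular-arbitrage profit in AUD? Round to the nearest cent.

Profitable loop is AUD → GBP → CHF → AUD:
AUD 804,000.00 × 0.495149 = GBP 398,099.80
GBP 398,099.80 × 1.23344 = CHF 491,032.21
CHF 491,032.21 × 1.66985 = AUD 819,950.14
Profit = AUD 819,950.14 − AUD 804,000.00

Profit: AUD 15,950.14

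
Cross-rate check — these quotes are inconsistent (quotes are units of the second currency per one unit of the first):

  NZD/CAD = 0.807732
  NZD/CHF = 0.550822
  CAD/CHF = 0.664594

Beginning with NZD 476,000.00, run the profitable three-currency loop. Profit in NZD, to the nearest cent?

Profit: NZD 12,421.22

Profitable loop is NZD → CHF → CAD → NZD:
NZD 476,000.00 × 0.550822 = CHF 262,191.27
CHF 262,191.27 ÷ 0.664594 = CAD 394,513.45
CAD 394,513.45 ÷ 0.807732 = NZD 488,421.22
Profit = NZD 488,421.22 − NZD 476,000.00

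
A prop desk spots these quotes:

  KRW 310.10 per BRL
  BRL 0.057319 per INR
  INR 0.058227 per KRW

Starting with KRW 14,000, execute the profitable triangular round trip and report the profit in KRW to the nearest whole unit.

Profit: KRW 489

Profitable loop is KRW → INR → BRL → KRW:
KRW 14,000 × 0.058227 = INR 815.18
INR 815.18 × 0.057319 = BRL 46.73
BRL 46.73 × 310.10 = KRW 14,489
Profit = KRW 14,489 − KRW 14,000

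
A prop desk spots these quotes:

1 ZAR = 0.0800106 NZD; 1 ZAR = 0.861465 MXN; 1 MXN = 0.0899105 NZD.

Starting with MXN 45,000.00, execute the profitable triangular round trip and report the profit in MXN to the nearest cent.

Profitable loop is MXN → ZAR → NZD → MXN:
MXN 45,000.00 ÷ 0.861465 = ZAR 52,236.60
ZAR 52,236.60 × 0.0800106 = NZD 4,179.48
NZD 4,179.48 ÷ 0.0899105 = MXN 46,484.91
Profit = MXN 46,484.91 − MXN 45,000.00

Profit: MXN 1,484.91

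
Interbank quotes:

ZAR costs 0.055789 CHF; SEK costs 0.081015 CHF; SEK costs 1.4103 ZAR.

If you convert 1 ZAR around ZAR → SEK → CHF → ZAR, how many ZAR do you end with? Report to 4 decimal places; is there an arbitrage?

Around ZAR → SEK → CHF → ZAR: 1 ÷ 1.4103 × 0.081015 ÷ 0.055789 = 1.029687
Product > 1; profitable direction is ZAR → SEK → CHF → ZAR.

1.0297 (arbitrage exists)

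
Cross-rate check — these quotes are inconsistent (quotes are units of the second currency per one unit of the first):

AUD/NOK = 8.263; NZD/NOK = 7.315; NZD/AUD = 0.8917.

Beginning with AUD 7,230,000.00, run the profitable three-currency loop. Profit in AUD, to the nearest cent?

Profitable loop is AUD → NOK → NZD → AUD:
AUD 7,230,000.00 × 8.263 = NOK 59,741,490.00
NOK 59,741,490.00 ÷ 7.315 = NZD 8,166,984.28
NZD 8,166,984.28 × 0.8917 = AUD 7,282,499.88
Profit = AUD 7,282,499.88 − AUD 7,230,000.00

Profit: AUD 52,499.88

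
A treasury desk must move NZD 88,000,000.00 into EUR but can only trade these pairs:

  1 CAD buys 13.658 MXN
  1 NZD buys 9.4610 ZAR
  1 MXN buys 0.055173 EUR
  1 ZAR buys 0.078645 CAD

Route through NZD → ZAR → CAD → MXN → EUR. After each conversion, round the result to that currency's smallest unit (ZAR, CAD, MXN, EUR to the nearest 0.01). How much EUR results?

NZD 88,000,000.00 × 9.4610 = ZAR 832,568,000.00
ZAR 832,568,000.00 × 0.078645 = CAD 65,477,310.36
CAD 65,477,310.36 × 13.658 = MXN 894,289,104.90
MXN 894,289,104.90 × 0.055173 = EUR 49,340,612.78

EUR 49,340,612.78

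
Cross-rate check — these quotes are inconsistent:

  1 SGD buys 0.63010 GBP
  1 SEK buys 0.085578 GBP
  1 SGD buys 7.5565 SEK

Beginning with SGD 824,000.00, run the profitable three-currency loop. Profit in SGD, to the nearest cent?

Profit: SGD 21,669.27

Profitable loop is SGD → SEK → GBP → SGD:
SGD 824,000.00 × 7.5565 = SEK 6,226,556.00
SEK 6,226,556.00 × 0.085578 = GBP 532,856.21
GBP 532,856.21 ÷ 0.63010 = SGD 845,669.27
Profit = SGD 845,669.27 − SGD 824,000.00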